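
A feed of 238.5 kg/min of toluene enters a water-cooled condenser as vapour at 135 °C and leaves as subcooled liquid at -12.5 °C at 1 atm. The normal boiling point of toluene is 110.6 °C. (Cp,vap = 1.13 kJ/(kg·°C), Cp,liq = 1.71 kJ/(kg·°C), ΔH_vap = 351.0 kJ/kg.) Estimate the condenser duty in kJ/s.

Q_c = 2340 kJ/s

vapour 135→110.6 °C: -27.572 kJ/kg
condensation at 110.6 °C: -351 kJ/kg
liquid 110.6→-12.5 °C: -210.5 kJ/kg
Δh = -27.572 + -351 + -210.5 = -589.07 kJ/kg
Q = ṁ·Δh = 238.5 kg/min × -589.07 kJ/kg = -140490 kJ/min
|Q| = 2341.6 kW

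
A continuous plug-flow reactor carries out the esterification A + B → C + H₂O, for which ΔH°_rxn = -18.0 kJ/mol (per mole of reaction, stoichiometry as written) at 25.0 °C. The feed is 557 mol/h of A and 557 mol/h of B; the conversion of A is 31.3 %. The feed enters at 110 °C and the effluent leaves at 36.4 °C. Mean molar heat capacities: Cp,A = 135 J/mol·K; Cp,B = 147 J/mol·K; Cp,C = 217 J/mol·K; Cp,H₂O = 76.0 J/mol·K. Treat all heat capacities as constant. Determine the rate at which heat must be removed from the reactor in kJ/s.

Extent of reaction ξ = 0.313 × 557 = 174.34 mol/h
Reaction term: ξ·ΔH°_rxn = 174.34 × -18.0 = -3138.1 kJ/h
Sensible, feed 110→25 °C: -13351 kJ/h
Outlet flows (mol/h): A 382.66, B 382.66, C 174.34, H₂O 174.34
Sensible, products 25→36.4 °C: 1812.5 kJ/h
Q = ΔH = -14677 kJ/h = -4.0769 kW
Heat removed = 4.0769 kJ/s

Q_out = 4.08 kJ/s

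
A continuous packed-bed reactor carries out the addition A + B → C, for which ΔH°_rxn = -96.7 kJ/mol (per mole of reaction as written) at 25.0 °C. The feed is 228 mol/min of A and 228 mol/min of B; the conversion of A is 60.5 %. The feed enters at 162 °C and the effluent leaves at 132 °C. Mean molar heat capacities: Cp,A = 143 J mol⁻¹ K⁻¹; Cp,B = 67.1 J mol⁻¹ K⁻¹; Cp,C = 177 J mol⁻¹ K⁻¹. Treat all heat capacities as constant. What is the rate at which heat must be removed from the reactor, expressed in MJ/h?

Q_out = 916 MJ/h

Extent of reaction ξ = 0.605 × 228 = 137.94 mol/min
Reaction term: ξ·ΔH°_rxn = 137.94 × -96.7 = -13339 kJ/min
Sensible, feed 162→25 °C: -6562.7 kJ/min
Outlet flows (mol/min): A 90.06, B 90.06, C 137.94
Sensible, products 25→132 °C: 4637.1 kJ/min
Q = ΔH = -15264 kJ/min = -254.41 kW
Heat removed = 915.87 MJ/h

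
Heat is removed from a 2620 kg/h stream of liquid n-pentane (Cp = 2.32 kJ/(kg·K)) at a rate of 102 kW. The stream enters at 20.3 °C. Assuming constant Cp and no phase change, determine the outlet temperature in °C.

T_out = -40.1 °C

Q = 102 kW = 367200 kJ/h
ΔT = Q/(ṁ·Cp) = 367200/(2620×2.32) = 60.411 K
T_out = 20.3 − 60.411 = -40.111 °C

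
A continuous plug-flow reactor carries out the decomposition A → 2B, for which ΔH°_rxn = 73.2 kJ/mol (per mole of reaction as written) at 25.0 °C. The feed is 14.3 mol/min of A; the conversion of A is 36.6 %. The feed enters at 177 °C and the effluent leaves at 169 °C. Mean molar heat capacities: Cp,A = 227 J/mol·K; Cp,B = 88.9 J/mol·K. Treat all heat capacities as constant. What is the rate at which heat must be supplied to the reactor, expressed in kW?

Q_in = 5.33 kW

Extent of reaction ξ = 0.366 × 14.3 = 5.2338 mol/min
Reaction term: ξ·ΔH°_rxn = 5.2338 × 73.2 = 383.11 kJ/min
Sensible, feed 177→25 °C: -493.41 kJ/min
Outlet flows (mol/min): A 9.0662, B 10.468
Sensible, products 25→169 °C: 430.36 kJ/min
Q = ΔH = 320.06 kJ/min = 5.3344 kW
Heat supplied = 5.3344 kW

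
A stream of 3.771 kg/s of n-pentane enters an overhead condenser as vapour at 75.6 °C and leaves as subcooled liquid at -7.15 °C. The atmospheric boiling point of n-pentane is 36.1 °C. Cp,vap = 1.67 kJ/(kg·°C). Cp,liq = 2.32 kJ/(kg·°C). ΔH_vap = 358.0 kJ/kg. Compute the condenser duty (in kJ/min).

Q_c = 119000 kJ/min

vapour 75.6→36.1 °C: -65.965 kJ/kg
condensation at 36.1 °C: -358 kJ/kg
liquid 36.1→-7.15 °C: -100.34 kJ/kg
Δh = -65.965 + -358 + -100.34 = -524.3 kJ/kg
Q = ṁ·Δh = 3.771 kg/s × -524.3 kJ/kg = -1977.2 kJ/s
|Q| = 1977.2 kW = 118630 kJ/min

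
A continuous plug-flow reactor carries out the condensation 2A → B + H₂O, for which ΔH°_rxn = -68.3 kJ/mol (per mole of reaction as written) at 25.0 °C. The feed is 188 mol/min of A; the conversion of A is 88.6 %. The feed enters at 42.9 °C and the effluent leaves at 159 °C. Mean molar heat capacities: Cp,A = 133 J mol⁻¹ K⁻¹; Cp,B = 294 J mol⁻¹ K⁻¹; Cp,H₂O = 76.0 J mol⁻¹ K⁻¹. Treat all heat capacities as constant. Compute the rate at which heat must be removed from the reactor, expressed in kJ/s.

Extent of reaction ξ = 0.886 × 188 / 2 = 83.284 mol/min
Reaction term: ξ·ΔH°_rxn = 83.284 × -68.3 = -5688.3 kJ/min
Sensible, feed 42.9→25 °C: -447.57 kJ/min
Outlet flows (mol/min): A 21.432, B 83.284, H₂O 83.284
Sensible, products 25→159 °C: 4511.2 kJ/min
Q = ΔH = -1624.7 kJ/min = -27.078 kW
Heat removed = 27.078 kJ/s

Q_out = 27.1 kJ/s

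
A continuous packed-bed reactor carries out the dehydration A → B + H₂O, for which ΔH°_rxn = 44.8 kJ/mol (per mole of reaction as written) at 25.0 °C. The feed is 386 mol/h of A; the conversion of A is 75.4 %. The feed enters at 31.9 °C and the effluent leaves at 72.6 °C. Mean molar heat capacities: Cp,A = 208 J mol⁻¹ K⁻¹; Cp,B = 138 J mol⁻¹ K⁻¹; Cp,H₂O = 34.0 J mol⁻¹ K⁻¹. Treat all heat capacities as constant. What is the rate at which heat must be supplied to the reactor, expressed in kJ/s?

Extent of reaction ξ = 0.754 × 386 = 291.04 mol/h
Reaction term: ξ·ΔH°_rxn = 291.04 × 44.8 = 13039 kJ/h
Sensible, feed 31.9→25 °C: -553.99 kJ/h
Outlet flows (mol/h): A 94.956, B 291.04, H₂O 291.04
Sensible, products 25→72.6 °C: 3323 kJ/h
Q = ΔH = 15808 kJ/h = 4.391 kW
Heat supplied = 4.391 kJ/s

Q_in = 4.39 kJ/s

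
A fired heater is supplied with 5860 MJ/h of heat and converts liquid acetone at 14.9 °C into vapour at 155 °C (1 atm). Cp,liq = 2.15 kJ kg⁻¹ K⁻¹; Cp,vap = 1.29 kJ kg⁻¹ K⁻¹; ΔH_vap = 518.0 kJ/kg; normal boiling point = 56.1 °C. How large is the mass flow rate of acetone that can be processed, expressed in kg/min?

ṁ = 133 kg/min

Δh = 2.15×(56.1−14.9) + 518.0 + 1.29×(155−56.1) = 734.16 kJ/kg
Q = 5860 MJ/h = 1627.8 kJ/s = 97667 kJ/min
ṁ = Q/Δh = 97667 / 734.16 = 133.03 kg/min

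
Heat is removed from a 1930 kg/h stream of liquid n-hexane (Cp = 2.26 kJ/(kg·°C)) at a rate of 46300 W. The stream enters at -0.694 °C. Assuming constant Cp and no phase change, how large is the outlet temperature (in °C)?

Q = 46300 W = 166680 kJ/h
ΔT = Q/(ṁ·Cp) = 166680/(1930×2.26) = 38.214 K
T_out = -0.694 − 38.214 = -38.908 °C

T_out = -38.9 °C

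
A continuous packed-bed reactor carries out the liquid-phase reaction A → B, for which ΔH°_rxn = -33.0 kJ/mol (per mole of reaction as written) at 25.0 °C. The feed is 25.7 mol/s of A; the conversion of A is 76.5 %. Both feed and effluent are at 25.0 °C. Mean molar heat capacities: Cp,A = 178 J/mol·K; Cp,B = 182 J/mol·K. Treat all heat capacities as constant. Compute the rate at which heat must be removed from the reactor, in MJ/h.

Q_out = 2340 MJ/h

Extent of reaction ξ = 0.765 × 25.7 = 19.66 mol/s
Reaction term: ξ·ΔH°_rxn = 19.66 × -33.0 = -648.8 kJ/s
Q = ΔH = -648.8 kJ/s = -648.8 kW
Heat removed = 2335.7 MJ/h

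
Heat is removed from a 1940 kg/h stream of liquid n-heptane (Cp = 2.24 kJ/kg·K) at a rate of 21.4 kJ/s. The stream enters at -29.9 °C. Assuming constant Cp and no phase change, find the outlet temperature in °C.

T_out = -47.6 °C

Q = 21.4 kJ/s = 77040 kJ/h
ΔT = Q/(ṁ·Cp) = 77040/(1940×2.24) = 17.728 K
T_out = -29.9 − 17.728 = -47.628 °C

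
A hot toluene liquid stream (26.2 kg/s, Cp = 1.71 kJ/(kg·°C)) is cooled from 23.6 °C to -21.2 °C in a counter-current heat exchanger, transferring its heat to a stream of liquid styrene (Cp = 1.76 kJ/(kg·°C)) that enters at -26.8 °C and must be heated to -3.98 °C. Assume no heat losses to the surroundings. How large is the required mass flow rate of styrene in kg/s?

Heat released by hot stream: Q = 26.2 × 1.71 × (23.6 − -21.2) = 2007.1 kJ/s
Energy balance on cold side (adiabatic exchanger): Q = ṁ_c·Cp_c·(T_c,out − T_c,in)
ṁ_c = 2007.1 / [1.76 × (-3.98 − -26.8)] = 49.974 kg/s

ṁ_c = 50.0 kg/s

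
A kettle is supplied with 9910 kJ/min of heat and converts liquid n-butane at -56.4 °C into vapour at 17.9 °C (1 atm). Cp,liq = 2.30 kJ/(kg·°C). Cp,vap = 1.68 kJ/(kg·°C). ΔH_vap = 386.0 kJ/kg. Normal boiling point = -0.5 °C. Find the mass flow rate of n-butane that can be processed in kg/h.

Δh = 2.30×(-0.5−-56.4) + 386.0 + 1.68×(17.9−-0.5) = 545.48 kJ/kg
Q = 9910 kJ/min = 165.17 kJ/s = 594600 kJ/h
ṁ = Q/Δh = 594600 / 545.48 = 1090 kg/h

ṁ = 1090 kg/h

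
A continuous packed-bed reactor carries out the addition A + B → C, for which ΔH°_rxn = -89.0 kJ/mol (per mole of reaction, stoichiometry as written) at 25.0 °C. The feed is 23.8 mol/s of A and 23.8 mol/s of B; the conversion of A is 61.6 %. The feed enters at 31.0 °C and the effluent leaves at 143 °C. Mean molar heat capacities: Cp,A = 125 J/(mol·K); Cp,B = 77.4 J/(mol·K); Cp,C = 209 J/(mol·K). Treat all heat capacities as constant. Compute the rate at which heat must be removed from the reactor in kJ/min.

Q_out = 45200 kJ/min

Extent of reaction ξ = 0.616 × 23.8 = 14.661 mol/s
Reaction term: ξ·ΔH°_rxn = 14.661 × -89.0 = -1304.8 kJ/s
Sensible, feed 31.0→25 °C: -28.903 kJ/s
Outlet flows (mol/s): A 9.1392, B 9.1392, C 14.661
Sensible, products 25→143 °C: 579.84 kJ/s
Q = ΔH = -753.88 kJ/s = -753.88 kW
Heat removed = 45233 kJ/min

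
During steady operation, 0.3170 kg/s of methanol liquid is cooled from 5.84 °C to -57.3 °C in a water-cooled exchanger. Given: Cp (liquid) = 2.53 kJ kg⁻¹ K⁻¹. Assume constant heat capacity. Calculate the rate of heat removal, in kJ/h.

Q_c = 182000 kJ/h

Q = ṁ·Cp·ΔT = 0.3170 × 2.53 × (-57.3 − 5.84) = -50.639 kJ/s
Cooling duty = 182300 kJ/h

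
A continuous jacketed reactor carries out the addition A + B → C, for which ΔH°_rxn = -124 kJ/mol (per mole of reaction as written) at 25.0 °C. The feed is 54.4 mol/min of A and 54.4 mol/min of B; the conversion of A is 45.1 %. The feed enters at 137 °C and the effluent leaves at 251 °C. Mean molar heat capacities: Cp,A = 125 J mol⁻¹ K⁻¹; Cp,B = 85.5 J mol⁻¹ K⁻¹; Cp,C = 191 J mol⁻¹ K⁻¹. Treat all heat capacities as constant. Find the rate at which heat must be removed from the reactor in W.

Extent of reaction ξ = 0.451 × 54.4 = 24.534 mol/min
Reaction term: ξ·ΔH°_rxn = 24.534 × -124 = -3042.3 kJ/min
Sensible, feed 137→25 °C: -1282.5 kJ/min
Outlet flows (mol/min): A 29.866, B 29.866, C 24.534
Sensible, products 25→251 °C: 2479.8 kJ/min
Q = ΔH = -1845 kJ/min = -30.749 kW
Heat removed = 30749 W

Q_out = 30700 W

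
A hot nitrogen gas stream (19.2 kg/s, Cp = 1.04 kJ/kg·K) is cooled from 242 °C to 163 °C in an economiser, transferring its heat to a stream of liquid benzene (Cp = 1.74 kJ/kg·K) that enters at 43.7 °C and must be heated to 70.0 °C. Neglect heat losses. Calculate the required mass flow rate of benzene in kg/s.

Heat released by hot stream: Q = 19.2 × 1.04 × (242 − 163) = 1577.5 kJ/s
Energy balance on cold side (adiabatic exchanger): Q = ṁ_c·Cp_c·(T_c,out − T_c,in)
ṁ_c = 1577.5 / [1.74 × (70.0 − 43.7)] = 34.471 kg/s

ṁ_c = 34.5 kg/s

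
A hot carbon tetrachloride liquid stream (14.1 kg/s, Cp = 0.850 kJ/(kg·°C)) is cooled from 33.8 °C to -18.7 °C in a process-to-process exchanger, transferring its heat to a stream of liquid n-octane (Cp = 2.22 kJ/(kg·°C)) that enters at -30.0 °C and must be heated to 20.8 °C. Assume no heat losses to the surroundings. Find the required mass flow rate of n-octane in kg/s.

ṁ_c = 5.58 kg/s

Heat released by hot stream: Q = 14.1 × 0.850 × (33.8 − -18.7) = 629.21 kJ/s
Energy balance on cold side (adiabatic exchanger): Q = ṁ_c·Cp_c·(T_c,out − T_c,in)
ṁ_c = 629.21 / [2.22 × (20.8 − -30.0)] = 5.5793 kg/s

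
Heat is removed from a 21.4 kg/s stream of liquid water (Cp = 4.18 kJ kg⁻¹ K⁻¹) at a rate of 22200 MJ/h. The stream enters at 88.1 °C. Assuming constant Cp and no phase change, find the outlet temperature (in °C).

Q = 22200 MJ/h = 6166.7 kJ/s
ΔT = Q/(ṁ·Cp) = 6166.7/(21.4×4.18) = 68.938 K
T_out = 88.1 − 68.938 = 19.162 °C

T_out = 19.2 °C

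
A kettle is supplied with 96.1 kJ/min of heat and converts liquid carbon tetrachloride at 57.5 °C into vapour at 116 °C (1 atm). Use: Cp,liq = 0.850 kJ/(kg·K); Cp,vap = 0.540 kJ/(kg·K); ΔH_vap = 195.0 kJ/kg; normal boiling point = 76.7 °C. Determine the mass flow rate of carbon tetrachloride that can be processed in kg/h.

ṁ = 24.8 kg/h

Δh = 0.850×(76.7−57.5) + 195.0 + 0.540×(116−76.7) = 232.54 kJ/kg
Q = 96.1 kJ/min = 1.6017 kJ/s = 5766 kJ/h
ṁ = Q/Δh = 5766 / 232.54 = 24.796 kg/h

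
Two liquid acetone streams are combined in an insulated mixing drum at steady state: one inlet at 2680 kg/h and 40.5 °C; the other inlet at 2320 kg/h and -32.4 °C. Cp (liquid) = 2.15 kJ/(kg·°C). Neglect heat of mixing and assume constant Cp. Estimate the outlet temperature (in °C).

T_out = 6.67 °C

Adiabatic, steady state ⇒ Σ ṁᵢCp,ᵢ(T_out − Tᵢ) = 0
Σ ṁᵢCp,ᵢTᵢ = 2680×2.15×40.5 + 2320×2.15×-32.4 = 71750
Σ ṁᵢCp,ᵢ = 2680×2.15 + 2320×2.15 = 10750
T_out = 71750 / 10750 = 6.6744 °C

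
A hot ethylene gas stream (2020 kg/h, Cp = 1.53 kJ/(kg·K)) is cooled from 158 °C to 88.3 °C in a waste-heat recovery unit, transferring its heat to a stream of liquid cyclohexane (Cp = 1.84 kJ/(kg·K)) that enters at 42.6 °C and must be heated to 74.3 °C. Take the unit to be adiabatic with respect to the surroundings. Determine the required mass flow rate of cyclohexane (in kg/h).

ṁ_c = 3690 kg/h

Heat released by hot stream: Q = 2020 × 1.53 × (158 − 88.3) = 215410 kJ/h
Energy balance on cold side (adiabatic exchanger): Q = ṁ_c·Cp_c·(T_c,out − T_c,in)
ṁ_c = 215410 / [1.84 × (74.3 − 42.6)] = 3693.2 kg/h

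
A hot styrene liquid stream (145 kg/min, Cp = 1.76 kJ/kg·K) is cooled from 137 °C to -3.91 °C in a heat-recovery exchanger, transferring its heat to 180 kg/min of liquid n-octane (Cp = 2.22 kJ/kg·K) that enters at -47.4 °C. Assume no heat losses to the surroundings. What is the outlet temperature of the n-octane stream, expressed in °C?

Heat released by hot stream: Q = 145 × 1.76 × (137 − -3.91) = 35960 kJ/min
Energy balance on cold side (adiabatic exchanger): Q = ṁ_c·Cp_c·(T_c,out − T_c,in)
T_c,out = -47.4 + 35960/(180 × 2.22) = 42.591 °C

T_c,out = 42.6 °C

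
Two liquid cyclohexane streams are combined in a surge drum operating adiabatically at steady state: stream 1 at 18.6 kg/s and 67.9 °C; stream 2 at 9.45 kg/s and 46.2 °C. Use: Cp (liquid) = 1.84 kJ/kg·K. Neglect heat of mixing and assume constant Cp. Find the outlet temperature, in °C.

Energy balance with Q = 0: Σ ṁᵢCp,ᵢ(T_out − Tᵢ) = 0
Σ ṁᵢCp,ᵢTᵢ = 18.6×1.84×67.9 + 9.45×1.84×46.2 = 3127.1
Σ ṁᵢCp,ᵢ = 18.6×1.84 + 9.45×1.84 = 51.612
T_out = 3127.1 / 51.612 = 60.589 °C

T_out = 60.6 °C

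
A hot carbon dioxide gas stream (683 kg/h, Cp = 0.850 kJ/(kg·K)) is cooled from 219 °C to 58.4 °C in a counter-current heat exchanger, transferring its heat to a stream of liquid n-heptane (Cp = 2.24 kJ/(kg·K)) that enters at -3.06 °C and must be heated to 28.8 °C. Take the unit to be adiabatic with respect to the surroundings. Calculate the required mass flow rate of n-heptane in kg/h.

Heat released by hot stream: Q = 683 × 0.850 × (219 − 58.4) = 93236 kJ/h
Energy balance on cold side (adiabatic exchanger): Q = ṁ_c·Cp_c·(T_c,out − T_c,in)
ṁ_c = 93236 / [2.24 × (28.8 − -3.06)] = 1306.4 kg/h

ṁ_c = 1310 kg/h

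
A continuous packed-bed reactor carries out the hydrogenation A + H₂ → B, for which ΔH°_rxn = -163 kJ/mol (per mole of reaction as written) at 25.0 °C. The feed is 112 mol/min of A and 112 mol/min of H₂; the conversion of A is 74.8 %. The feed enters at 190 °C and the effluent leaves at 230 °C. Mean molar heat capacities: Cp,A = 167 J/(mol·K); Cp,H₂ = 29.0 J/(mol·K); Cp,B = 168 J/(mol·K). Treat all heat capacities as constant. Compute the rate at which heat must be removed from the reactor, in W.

Extent of reaction ξ = 0.748 × 112 = 83.776 mol/min
Reaction term: ξ·ΔH°_rxn = 83.776 × -163 = -13655 kJ/min
Sensible, feed 190→25 °C: -3622.1 kJ/min
Outlet flows (mol/min): A 28.224, H₂ 28.224, B 83.776
Sensible, products 25→230 °C: 4019.3 kJ/min
Q = ΔH = -13258 kJ/min = -220.97 kW
Heat removed = 220970 W

Q_out = 221000 W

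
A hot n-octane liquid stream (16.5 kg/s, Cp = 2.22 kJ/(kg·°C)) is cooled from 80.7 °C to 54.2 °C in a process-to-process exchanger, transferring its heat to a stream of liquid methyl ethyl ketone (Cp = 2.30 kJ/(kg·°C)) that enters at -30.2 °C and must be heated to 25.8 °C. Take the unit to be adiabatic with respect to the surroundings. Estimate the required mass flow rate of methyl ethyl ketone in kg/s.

Heat released by hot stream: Q = 16.5 × 2.22 × (80.7 − 54.2) = 970.7 kJ/s
Energy balance on cold side (adiabatic exchanger): Q = ṁ_c·Cp_c·(T_c,out − T_c,in)
ṁ_c = 970.7 / [2.30 × (25.8 − -30.2)] = 7.5365 kg/s

ṁ_c = 7.54 kg/s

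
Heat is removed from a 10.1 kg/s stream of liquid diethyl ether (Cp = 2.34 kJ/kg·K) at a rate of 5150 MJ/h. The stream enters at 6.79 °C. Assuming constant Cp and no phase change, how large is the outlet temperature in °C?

T_out = -53.7 °C

Q = 5150 MJ/h = 1430.6 kJ/s
ΔT = Q/(ṁ·Cp) = 1430.6/(10.1×2.34) = 60.53 K
T_out = 6.79 − 60.53 = -53.74 °C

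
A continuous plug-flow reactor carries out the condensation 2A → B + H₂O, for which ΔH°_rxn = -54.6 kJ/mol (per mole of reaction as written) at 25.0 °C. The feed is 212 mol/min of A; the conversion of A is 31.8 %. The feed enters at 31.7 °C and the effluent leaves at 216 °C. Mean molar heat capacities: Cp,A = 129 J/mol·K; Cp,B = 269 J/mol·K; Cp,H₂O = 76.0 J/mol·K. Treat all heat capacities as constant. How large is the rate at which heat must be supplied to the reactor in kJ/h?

Q_in = 226000 kJ/h

Extent of reaction ξ = 0.318 × 212 / 2 = 33.708 mol/min
Reaction term: ξ·ΔH°_rxn = 33.708 × -54.6 = -1840.5 kJ/min
Sensible, feed 31.7→25 °C: -183.23 kJ/min
Outlet flows (mol/min): A 144.58, B 33.708, H₂O 33.708
Sensible, products 25→216 °C: 5783.6 kJ/min
Q = ΔH = 3759.9 kJ/min = 62.665 kW
Heat supplied = 225590 kJ/h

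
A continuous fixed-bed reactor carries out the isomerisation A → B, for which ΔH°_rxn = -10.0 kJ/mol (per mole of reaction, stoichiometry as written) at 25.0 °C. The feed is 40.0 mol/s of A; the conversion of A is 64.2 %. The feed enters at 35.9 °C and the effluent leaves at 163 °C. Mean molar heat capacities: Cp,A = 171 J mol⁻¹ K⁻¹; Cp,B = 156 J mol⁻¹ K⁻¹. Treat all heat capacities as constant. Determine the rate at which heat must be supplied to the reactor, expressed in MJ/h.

Extent of reaction ξ = 0.642 × 40.0 = 25.68 mol/s
Reaction term: ξ·ΔH°_rxn = 25.68 × -10.0 = -256.8 kJ/s
Sensible, feed 35.9→25 °C: -74.556 kJ/s
Outlet flows (mol/s): A 14.32, B 25.68
Sensible, products 25→163 °C: 890.76 kJ/s
Q = ΔH = 559.41 kJ/s = 559.41 kW
Heat supplied = 2013.9 MJ/h

Q_in = 2010 MJ/h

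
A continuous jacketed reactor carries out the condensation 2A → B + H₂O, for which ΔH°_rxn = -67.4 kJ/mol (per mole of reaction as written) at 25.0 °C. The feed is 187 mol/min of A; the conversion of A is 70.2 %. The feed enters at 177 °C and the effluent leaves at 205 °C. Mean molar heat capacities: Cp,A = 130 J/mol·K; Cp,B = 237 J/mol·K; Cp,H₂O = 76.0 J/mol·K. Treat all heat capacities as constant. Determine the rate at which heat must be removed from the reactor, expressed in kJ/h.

Q_out = 187000 kJ/h

Extent of reaction ξ = 0.702 × 187 / 2 = 65.637 mol/min
Reaction term: ξ·ΔH°_rxn = 65.637 × -67.4 = -4423.9 kJ/min
Sensible, feed 177→25 °C: -3695.1 kJ/min
Outlet flows (mol/min): A 55.726, B 65.637, H₂O 65.637
Sensible, products 25→205 °C: 5002 kJ/min
Q = ΔH = -3117.1 kJ/min = -51.951 kW
Heat removed = 187020 kJ/h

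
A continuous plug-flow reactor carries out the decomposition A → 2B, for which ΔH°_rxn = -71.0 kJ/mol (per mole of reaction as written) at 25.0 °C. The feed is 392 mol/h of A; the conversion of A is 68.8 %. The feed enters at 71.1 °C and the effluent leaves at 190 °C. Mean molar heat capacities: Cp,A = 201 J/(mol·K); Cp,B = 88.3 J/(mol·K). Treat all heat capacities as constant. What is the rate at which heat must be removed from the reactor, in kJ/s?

Q_out = 3.02 kJ/s

Extent of reaction ξ = 0.688 × 392 = 269.7 mol/h
Reaction term: ξ·ΔH°_rxn = 269.7 × -71.0 = -19148 kJ/h
Sensible, feed 71.1→25 °C: -3632.3 kJ/h
Outlet flows (mol/h): A 122.3, B 539.39
Sensible, products 25→190 °C: 11915 kJ/h
Q = ΔH = -10866 kJ/h = -3.0183 kW
Heat removed = 3.0183 kJ/s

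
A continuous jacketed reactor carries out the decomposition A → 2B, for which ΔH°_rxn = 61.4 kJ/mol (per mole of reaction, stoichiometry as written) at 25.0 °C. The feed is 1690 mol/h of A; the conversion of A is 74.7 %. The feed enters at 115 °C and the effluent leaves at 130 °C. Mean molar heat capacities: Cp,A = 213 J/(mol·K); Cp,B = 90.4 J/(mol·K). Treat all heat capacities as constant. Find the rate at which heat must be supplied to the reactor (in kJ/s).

Q_in = 21.8 kJ/s

Extent of reaction ξ = 0.747 × 1690 = 1262.4 mol/h
Reaction term: ξ·ΔH°_rxn = 1262.4 × 61.4 = 77513 kJ/h
Sensible, feed 115→25 °C: -32397 kJ/h
Outlet flows (mol/h): A 427.57, B 2524.9
Sensible, products 25→130 °C: 33529 kJ/h
Q = ΔH = 78644 kJ/h = 21.846 kW
Heat supplied = 21.846 kJ/s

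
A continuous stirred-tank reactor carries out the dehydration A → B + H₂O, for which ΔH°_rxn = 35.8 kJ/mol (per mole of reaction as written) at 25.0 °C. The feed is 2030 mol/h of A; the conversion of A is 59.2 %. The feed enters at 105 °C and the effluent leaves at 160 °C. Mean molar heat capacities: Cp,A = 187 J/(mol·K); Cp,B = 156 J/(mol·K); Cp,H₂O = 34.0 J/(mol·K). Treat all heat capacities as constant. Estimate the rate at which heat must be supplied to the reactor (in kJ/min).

Q_in = 1070 kJ/min

Extent of reaction ξ = 0.592 × 2030 = 1201.8 mol/h
Reaction term: ξ·ΔH°_rxn = 1201.8 × 35.8 = 43023 kJ/h
Sensible, feed 105→25 °C: -30369 kJ/h
Outlet flows (mol/h): A 828.24, B 1201.8, H₂O 1201.8
Sensible, products 25→160 °C: 51734 kJ/h
Q = ΔH = 64388 kJ/h = 17.886 kW
Heat supplied = 1073.1 kJ/min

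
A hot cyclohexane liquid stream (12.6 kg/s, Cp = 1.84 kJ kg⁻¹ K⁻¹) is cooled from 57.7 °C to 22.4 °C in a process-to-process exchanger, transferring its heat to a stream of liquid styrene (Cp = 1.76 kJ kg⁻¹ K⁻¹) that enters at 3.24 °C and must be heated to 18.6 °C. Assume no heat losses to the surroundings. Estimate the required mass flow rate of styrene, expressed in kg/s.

Heat released by hot stream: Q = 12.6 × 1.84 × (57.7 − 22.4) = 818.4 kJ/s
Energy balance on cold side (adiabatic exchanger): Q = ṁ_c·Cp_c·(T_c,out − T_c,in)
ṁ_c = 818.4 / [1.76 × (18.6 − 3.24)] = 30.273 kg/s

ṁ_c = 30.3 kg/s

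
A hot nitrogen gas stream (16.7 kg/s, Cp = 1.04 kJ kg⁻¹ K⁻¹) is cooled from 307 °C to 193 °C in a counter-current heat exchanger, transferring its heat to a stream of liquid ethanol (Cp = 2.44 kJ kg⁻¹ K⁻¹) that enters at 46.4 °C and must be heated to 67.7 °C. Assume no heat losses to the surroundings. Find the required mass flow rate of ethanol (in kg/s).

Heat released by hot stream: Q = 16.7 × 1.04 × (307 − 193) = 1980 kJ/s
Energy balance on cold side (adiabatic exchanger): Q = ṁ_c·Cp_c·(T_c,out − T_c,in)
ṁ_c = 1980 / [2.44 × (67.7 − 46.4)] = 38.097 kg/s

ṁ_c = 38.1 kg/s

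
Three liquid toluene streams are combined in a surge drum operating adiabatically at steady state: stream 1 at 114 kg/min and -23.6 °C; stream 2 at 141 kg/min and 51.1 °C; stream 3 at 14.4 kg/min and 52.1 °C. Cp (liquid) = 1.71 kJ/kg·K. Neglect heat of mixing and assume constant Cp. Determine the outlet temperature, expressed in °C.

T_out = 19.5 °C

Adiabatic, steady state ⇒ Σ ṁᵢCp,ᵢ(T_out − Tᵢ) = 0
Σ ṁᵢCp,ᵢTᵢ = 114×1.71×-23.6 + 141×1.71×51.1 + 14.4×1.71×52.1 = 9003
Σ ṁᵢCp,ᵢ = 114×1.71 + 141×1.71 + 14.4×1.71 = 460.67
T_out = 9003 / 460.67 = 19.543 °C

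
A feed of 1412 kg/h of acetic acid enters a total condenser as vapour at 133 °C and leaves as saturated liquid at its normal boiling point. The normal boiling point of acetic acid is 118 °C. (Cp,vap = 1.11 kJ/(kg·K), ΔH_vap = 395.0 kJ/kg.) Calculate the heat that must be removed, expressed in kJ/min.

Q_c = 9690 kJ/min

vapour 133→118 °C: -16.65 kJ/kg
condensation at 118 °C: -395 kJ/kg
Δh = -16.65 + -395 = -411.65 kJ/kg
Q = ṁ·Δh = 1412 kg/h × -411.65 kJ/kg = -581250 kJ/h
|Q| = 161.46 kW = 9687.5 kJ/min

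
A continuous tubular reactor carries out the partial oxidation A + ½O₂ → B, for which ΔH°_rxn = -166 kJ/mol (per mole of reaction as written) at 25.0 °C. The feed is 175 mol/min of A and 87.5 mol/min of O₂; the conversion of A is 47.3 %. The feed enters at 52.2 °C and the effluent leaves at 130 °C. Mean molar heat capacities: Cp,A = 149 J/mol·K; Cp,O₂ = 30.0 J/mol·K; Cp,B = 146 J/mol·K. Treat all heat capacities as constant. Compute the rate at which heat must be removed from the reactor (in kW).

Extent of reaction ξ = 0.473 × 175 = 82.775 mol/min
Reaction term: ξ·ΔH°_rxn = 82.775 × -166 = -13741 kJ/min
Sensible, feed 52.2→25 °C: -780.64 kJ/min
Outlet flows (mol/min): A 92.225, O₂ 46.113, B 82.775
Sensible, products 25→130 °C: 2857.1 kJ/min
Q = ΔH = -11664 kJ/min = -194.4 kW
Heat removed = 194.4 kW

Q_out = 194 kW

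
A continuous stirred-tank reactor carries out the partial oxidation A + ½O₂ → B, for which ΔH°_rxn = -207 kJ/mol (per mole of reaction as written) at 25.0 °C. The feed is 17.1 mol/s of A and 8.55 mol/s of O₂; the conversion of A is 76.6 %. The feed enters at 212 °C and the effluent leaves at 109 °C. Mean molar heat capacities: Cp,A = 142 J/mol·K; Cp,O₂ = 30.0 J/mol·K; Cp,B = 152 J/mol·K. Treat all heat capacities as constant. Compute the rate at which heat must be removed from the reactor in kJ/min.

Extent of reaction ξ = 0.766 × 17.1 = 13.099 mol/s
Reaction term: ξ·ΔH°_rxn = 13.099 × -207 = -2711.4 kJ/s
Sensible, feed 212→25 °C: -502.04 kJ/s
Outlet flows (mol/s): A 4.0014, O₂ 2.0007, B 13.099
Sensible, products 25→109 °C: 220.01 kJ/s
Q = ΔH = -2993.4 kJ/s = -2993.4 kW
Heat removed = 179610 kJ/min

Q_out = 180000 kJ/min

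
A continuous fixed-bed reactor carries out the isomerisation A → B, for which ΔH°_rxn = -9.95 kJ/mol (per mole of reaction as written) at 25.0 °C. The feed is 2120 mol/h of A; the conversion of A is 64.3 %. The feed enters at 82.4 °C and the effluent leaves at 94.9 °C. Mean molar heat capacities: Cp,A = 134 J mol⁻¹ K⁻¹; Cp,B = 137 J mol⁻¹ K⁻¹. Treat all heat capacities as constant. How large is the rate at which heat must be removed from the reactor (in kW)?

Q_out = 2.70 kW

Extent of reaction ξ = 0.643 × 2120 = 1363.2 mol/h
Reaction term: ξ·ΔH°_rxn = 1363.2 × -9.95 = -13563 kJ/h
Sensible, feed 82.4→25 °C: -16306 kJ/h
Outlet flows (mol/h): A 756.84, B 1363.2
Sensible, products 25→94.9 °C: 20143 kJ/h
Q = ΔH = -9726.6 kJ/h = -2.7018 kW
Heat removed = 2.7018 kW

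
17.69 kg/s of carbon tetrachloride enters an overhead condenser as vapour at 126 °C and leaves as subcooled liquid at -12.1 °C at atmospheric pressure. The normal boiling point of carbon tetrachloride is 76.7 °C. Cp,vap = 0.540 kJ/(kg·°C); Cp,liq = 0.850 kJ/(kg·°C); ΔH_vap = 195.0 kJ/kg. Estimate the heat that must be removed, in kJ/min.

vapour 126→76.7 °C: -26.622 kJ/kg
condensation at 76.7 °C: -195 kJ/kg
liquid 76.7→-12.1 °C: -75.48 kJ/kg
Δh = -26.622 + -195 + -75.48 = -297.1 kJ/kg
Q = ṁ·Δh = 17.69 kg/s × -297.1 kJ/kg = -5255.7 kJ/s
|Q| = 5255.7 kW = 315340 kJ/min

Q_c = 315000 kJ/min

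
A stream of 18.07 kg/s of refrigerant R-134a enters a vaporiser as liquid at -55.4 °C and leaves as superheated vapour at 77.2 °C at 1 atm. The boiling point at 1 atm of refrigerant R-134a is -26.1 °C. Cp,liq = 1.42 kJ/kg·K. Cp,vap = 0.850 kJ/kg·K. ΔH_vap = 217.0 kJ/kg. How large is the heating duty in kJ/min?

liquid -55.4→-26.1 °C: 41.606 kJ/kg
vaporisation at -26.1 °C: 217 kJ/kg
vapour -26.1→77.2 °C: 87.805 kJ/kg
Δh = 41.606 + 217 + 87.805 = 346.41 kJ/kg
Q = ṁ·Δh = 18.07 kg/s × 346.41 kJ/kg = 6259.6 kJ/s
|Q| = 6259.6 kW = 375580 kJ/min

Q = 376000 kJ/min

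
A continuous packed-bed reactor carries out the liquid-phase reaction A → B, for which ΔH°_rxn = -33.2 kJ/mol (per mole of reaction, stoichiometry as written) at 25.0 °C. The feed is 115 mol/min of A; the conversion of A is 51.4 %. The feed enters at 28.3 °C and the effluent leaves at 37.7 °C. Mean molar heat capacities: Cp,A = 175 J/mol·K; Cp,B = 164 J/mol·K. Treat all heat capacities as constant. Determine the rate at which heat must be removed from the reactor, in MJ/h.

Q_out = 107 MJ/h

Extent of reaction ξ = 0.514 × 115 = 59.11 mol/min
Reaction term: ξ·ΔH°_rxn = 59.11 × -33.2 = -1962.5 kJ/min
Sensible, feed 28.3→25 °C: -66.413 kJ/min
Outlet flows (mol/min): A 55.89, B 59.11
Sensible, products 25→37.7 °C: 247.33 kJ/min
Q = ΔH = -1781.5 kJ/min = -29.692 kW
Heat removed = 106.89 MJ/h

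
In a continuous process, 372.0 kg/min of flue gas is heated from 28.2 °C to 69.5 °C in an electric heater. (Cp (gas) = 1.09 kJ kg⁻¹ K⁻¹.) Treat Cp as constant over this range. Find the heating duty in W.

Q = ṁ·Cp·ΔT = 372.0 × 1.09 × (69.5 − 28.2) = 16746 kJ/min
Converting: 16746 / 60 s = 279.11 kW
Heating duty = 279110 W

Q = 279000 W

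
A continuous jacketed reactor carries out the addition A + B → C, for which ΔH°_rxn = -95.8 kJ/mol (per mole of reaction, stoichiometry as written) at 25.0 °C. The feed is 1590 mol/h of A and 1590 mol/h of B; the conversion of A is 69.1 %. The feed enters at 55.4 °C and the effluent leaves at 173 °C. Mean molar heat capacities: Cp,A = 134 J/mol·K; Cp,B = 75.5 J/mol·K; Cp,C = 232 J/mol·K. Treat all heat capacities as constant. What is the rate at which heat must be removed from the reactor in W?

Q_out = 17300 W

Extent of reaction ξ = 0.691 × 1590 = 1098.7 mol/h
Reaction term: ξ·ΔH°_rxn = 1098.7 × -95.8 = -105250 kJ/h
Sensible, feed 55.4→25 °C: -10126 kJ/h
Outlet flows (mol/h): A 491.31, B 491.31, C 1098.7
Sensible, products 25→173 °C: 52958 kJ/h
Q = ΔH = -62423 kJ/h = -17.34 kW
Heat removed = 17340 W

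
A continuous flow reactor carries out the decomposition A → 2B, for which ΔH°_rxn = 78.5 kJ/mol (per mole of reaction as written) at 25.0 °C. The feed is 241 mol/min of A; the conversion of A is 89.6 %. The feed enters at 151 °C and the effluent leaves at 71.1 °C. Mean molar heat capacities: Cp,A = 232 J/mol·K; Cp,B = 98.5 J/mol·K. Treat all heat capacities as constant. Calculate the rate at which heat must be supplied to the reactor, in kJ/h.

Q_in = 728000 kJ/h

Extent of reaction ξ = 0.896 × 241 = 215.94 mol/min
Reaction term: ξ·ΔH°_rxn = 215.94 × 78.5 = 16951 kJ/min
Sensible, feed 151→25 °C: -7044.9 kJ/min
Outlet flows (mol/min): A 25.064, B 431.87
Sensible, products 25→71.1 °C: 2229.1 kJ/min
Q = ΔH = 12135 kJ/min = 202.25 kW
Heat supplied = 728110 kJ/h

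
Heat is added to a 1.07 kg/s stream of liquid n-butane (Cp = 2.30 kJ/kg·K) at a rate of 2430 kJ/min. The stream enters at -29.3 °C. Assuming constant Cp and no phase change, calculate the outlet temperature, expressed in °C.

T_out = -12.8 °C

Q = 2430 kJ/min = 40.5 kJ/s
ΔT = Q/(ṁ·Cp) = 40.5/(1.07×2.30) = 16.457 K
T_out = -29.3 + 16.457 = -12.843 °C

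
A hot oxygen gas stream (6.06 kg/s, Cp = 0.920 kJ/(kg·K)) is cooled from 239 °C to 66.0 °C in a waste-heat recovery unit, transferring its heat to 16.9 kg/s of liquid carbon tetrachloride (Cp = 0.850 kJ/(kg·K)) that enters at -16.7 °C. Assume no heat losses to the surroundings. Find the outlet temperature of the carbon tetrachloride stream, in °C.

T_c,out = 50.4 °C

Heat released by hot stream: Q = 6.06 × 0.920 × (239 − 66.0) = 964.51 kJ/s
Energy balance on cold side (adiabatic exchanger): Q = ṁ_c·Cp_c·(T_c,out − T_c,in)
T_c,out = -16.7 + 964.51/(16.9 × 0.850) = 50.443 °C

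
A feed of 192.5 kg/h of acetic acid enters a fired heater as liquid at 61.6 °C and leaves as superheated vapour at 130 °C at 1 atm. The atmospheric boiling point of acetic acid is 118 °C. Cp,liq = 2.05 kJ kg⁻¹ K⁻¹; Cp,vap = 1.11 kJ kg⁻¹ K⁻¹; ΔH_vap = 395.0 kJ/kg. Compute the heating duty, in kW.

liquid 61.6→118 °C: 115.62 kJ/kg
vaporisation at 118 °C: 395 kJ/kg
vapour 118→130 °C: 13.32 kJ/kg
Δh = 115.62 + 395 + 13.32 = 523.94 kJ/kg
Q = ṁ·Δh = 192.5 kg/h × 523.94 kJ/kg = 100860 kJ/h
|Q| = 28.016 kW

Q = 28.0 kW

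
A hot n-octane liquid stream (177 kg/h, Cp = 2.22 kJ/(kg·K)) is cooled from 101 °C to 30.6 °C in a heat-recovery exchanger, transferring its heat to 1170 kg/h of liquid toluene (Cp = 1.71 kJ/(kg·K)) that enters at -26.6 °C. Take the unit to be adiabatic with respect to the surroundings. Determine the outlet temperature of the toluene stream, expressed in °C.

Heat released by hot stream: Q = 177 × 2.22 × (101 − 30.6) = 27663 kJ/h
Energy balance on cold side (adiabatic exchanger): Q = ṁ_c·Cp_c·(T_c,out − T_c,in)
T_c,out = -26.6 + 27663/(1170 × 1.71) = -12.773 °C

T_c,out = -12.8 °C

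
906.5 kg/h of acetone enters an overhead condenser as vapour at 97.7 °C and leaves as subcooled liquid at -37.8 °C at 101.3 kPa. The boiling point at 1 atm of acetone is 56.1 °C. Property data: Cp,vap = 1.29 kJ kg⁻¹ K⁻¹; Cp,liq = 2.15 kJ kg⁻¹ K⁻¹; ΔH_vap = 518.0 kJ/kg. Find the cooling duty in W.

Q_c = 195000 W

vapour 97.7→56.1 °C: -53.664 kJ/kg
condensation at 56.1 °C: -518 kJ/kg
liquid 56.1→-37.8 °C: -201.88 kJ/kg
Δh = -53.664 + -518 + -201.88 = -773.55 kJ/kg
Q = ṁ·Δh = 906.5 kg/h × -773.55 kJ/kg = -701220 kJ/h
|Q| = 194.78 kW = 194780 W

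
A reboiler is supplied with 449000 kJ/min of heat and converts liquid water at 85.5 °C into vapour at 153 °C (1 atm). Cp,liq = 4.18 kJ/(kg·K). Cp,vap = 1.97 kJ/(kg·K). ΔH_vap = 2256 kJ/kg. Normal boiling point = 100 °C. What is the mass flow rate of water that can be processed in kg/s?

ṁ = 3.09 kg/s

Δh = 4.18×(100−85.5) + 2256 + 1.97×(153−100) = 2421 kJ/kg
Q = 449000 kJ/min = 7483.3 kJ/s = 7483.3 kJ/s
ṁ = Q/Δh = 7483.3 / 2421 = 3.091 kg/s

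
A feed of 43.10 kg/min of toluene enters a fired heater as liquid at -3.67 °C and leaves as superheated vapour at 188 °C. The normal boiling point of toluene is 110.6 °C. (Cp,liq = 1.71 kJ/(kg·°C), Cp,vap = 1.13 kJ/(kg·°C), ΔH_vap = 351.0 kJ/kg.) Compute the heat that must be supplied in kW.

Q = 455 kW

liquid -3.67→110.6 °C: 195.4 kJ/kg
vaporisation at 110.6 °C: 351 kJ/kg
vapour 110.6→188 °C: 87.462 kJ/kg
Δh = 195.4 + 351 + 87.462 = 633.86 kJ/kg
Q = ṁ·Δh = 43.10 kg/min × 633.86 kJ/kg = 27320 kJ/min
|Q| = 455.33 kW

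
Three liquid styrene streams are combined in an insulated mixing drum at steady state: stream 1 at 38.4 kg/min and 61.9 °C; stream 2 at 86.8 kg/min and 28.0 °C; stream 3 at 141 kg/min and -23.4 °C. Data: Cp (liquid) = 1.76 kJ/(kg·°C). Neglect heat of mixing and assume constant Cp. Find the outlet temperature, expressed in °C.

Adiabatic, steady state ⇒ Σ ṁᵢCp,ᵢ(T_out − Tᵢ) = 0
T_out = Σ ṁᵢCp,ᵢTᵢ / Σ ṁᵢCp,ᵢ
      = 2654 / 468.51 = 5.6648 °C

T_out = 5.66 °C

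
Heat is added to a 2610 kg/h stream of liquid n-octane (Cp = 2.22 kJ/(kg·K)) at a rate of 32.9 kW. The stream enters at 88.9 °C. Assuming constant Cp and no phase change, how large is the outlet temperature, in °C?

T_out = 109 °C

Q = 32.9 kW = 118440 kJ/h
ΔT = Q/(ṁ·Cp) = 118440/(2610×2.22) = 20.441 K
T_out = 88.9 + 20.441 = 109.34 °C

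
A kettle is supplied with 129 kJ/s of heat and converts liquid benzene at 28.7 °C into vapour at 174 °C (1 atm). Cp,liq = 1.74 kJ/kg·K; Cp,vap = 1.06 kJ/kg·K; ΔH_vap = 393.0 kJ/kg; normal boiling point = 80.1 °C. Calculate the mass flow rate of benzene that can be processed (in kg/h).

ṁ = 798 kg/h

Δh = 1.74×(80.1−28.7) + 393.0 + 1.06×(174−80.1) = 581.97 kJ/kg
Q = 129 kJ/s = 129 kJ/s = 464400 kJ/h
ṁ = Q/Δh = 464400 / 581.97 = 797.98 kg/h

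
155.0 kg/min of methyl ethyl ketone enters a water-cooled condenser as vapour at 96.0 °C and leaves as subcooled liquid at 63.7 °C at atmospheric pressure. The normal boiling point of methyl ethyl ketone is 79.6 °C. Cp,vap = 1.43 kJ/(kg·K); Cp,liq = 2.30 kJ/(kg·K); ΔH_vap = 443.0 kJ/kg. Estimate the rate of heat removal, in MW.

Q_c = 1.30 MW

vapour 96.0→79.6 °C: -23.452 kJ/kg
condensation at 79.6 °C: -443 kJ/kg
liquid 79.6→63.7 °C: -36.57 kJ/kg
Δh = -23.452 + -443 + -36.57 = -503.02 kJ/kg
Q = ṁ·Δh = 155.0 kg/min × -503.02 kJ/kg = -77968 kJ/min
|Q| = 1299.5 kW = 1.2995 MW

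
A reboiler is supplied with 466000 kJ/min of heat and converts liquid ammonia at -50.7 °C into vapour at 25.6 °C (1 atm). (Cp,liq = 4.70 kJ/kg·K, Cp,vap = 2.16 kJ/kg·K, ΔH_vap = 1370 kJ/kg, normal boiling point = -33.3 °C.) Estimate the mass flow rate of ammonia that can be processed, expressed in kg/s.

ṁ = 4.92 kg/s

Δh = 4.70×(-33.3−-50.7) + 1370 + 2.16×(25.6−-33.3) = 1579 kJ/kg
Q = 466000 kJ/min = 7766.7 kJ/s = 7766.7 kJ/s
ṁ = Q/Δh = 7766.7 / 1579 = 4.9187 kg/s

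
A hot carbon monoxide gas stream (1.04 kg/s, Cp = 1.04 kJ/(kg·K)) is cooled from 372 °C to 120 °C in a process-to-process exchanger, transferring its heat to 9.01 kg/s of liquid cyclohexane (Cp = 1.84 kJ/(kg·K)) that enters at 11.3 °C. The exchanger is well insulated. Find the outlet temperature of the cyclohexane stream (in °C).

T_c,out = 27.7 °C

Heat released by hot stream: Q = 1.04 × 1.04 × (372 − 120) = 272.56 kJ/s
Energy balance on cold side (adiabatic exchanger): Q = ṁ_c·Cp_c·(T_c,out − T_c,in)
T_c,out = 11.3 + 272.56/(9.01 × 1.84) = 27.741 °C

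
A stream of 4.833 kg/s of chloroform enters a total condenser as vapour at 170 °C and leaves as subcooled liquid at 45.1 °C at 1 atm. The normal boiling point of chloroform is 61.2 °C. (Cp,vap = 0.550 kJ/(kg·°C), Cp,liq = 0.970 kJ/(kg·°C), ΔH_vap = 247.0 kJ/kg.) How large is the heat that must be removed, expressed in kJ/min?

vapour 170→61.2 °C: -59.84 kJ/kg
condensation at 61.2 °C: -247 kJ/kg
liquid 61.2→45.1 °C: -15.617 kJ/kg
Δh = -59.84 + -247 + -15.617 = -322.46 kJ/kg
Q = ṁ·Δh = 4.833 kg/s × -322.46 kJ/kg = -1558.4 kJ/s
|Q| = 1558.4 kW = 93506 kJ/min

Q_c = 93500 kJ/min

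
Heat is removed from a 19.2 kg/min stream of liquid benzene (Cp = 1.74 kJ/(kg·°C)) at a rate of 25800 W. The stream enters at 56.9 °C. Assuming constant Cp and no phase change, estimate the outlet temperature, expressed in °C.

Q = 25800 W = 1548 kJ/min
ΔT = Q/(ṁ·Cp) = 1548/(19.2×1.74) = 46.336 K
T_out = 56.9 − 46.336 = 10.564 °C

T_out = 10.6 °C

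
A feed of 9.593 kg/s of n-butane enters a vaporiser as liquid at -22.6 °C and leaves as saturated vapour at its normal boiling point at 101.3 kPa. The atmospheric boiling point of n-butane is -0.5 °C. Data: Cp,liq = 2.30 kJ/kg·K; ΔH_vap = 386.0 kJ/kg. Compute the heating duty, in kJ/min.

Q = 251000 kJ/min

liquid -22.6→-0.5 °C: 50.83 kJ/kg
vaporisation at -0.5 °C: 386 kJ/kg
Δh = 50.83 + 386 = 436.83 kJ/kg
Q = ṁ·Δh = 9.593 kg/s × 436.83 kJ/kg = 4190.5 kJ/s
|Q| = 4190.5 kW = 251430 kJ/min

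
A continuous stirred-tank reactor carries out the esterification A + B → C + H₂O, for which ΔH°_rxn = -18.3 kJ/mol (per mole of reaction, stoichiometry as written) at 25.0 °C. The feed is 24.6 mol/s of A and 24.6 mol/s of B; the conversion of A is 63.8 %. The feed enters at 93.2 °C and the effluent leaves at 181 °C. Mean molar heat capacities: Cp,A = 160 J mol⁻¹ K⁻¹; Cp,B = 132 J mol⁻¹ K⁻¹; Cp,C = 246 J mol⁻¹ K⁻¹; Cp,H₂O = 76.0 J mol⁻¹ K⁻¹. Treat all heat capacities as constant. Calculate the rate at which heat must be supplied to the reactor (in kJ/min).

Extent of reaction ξ = 0.638 × 24.6 = 15.695 mol/s
Reaction term: ξ·ΔH°_rxn = 15.695 × -18.3 = -287.21 kJ/s
Sensible, feed 93.2→25 °C: -489.89 kJ/s
Outlet flows (mol/s): A 8.9052, B 8.9052, C 15.695, H₂O 15.695
Sensible, products 25→181 °C: 1194 kJ/s
Q = ΔH = 416.92 kJ/s = 416.92 kW
Heat supplied = 25015 kJ/min

Q_in = 25000 kJ/min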